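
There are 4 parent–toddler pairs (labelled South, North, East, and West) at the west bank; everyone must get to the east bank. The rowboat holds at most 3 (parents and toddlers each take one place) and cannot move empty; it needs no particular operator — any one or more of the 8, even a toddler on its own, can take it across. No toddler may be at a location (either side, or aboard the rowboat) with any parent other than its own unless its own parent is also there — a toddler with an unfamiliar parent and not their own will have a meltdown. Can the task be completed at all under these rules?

Yes

1. parent South and toddler South cross → the east bank.
2. parent South crosses ← the west bank.
3. parent North, parent South, and toddler North cross → the east bank.
4. parent South and toddler South cross ← the west bank.
5. parent East, parent South, and parent West cross → the east bank.
6. toddler North crosses ← the west bank.
7. toddler North and toddler South cross → the east bank.
8. toddler South crosses ← the west bank.
9. toddler East, toddler South, and toddler West cross → the east bank.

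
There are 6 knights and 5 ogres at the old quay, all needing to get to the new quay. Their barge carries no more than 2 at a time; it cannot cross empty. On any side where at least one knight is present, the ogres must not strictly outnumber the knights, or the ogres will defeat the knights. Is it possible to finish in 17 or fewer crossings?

Counting alone: each trip to the new quay takes at most 2 across and each return brings at least 1 back, so after t trips out (and t−1 returns) at most 2t − (t−1) of the 11 are across; that first reaches 11 at t = 10, so at least 19 crossings are needed.
Since 17 < 19, 17 crossings cannot be enough. (The shortest complete plan in fact takes 19:)
1. 2 ogres → the new quay.  (the old quay: 6K 3O; the new quay: 0K 2O)
2. 1 ogre ← the old quay.  (the old quay: 6K 4O; the new quay: 0K 1O)
3. 2 ogres → the new quay.  (the old quay: 6K 2O; the new quay: 0K 3O)
4. 1 ogre ← the old quay.  (the old quay: 6K 3O; the new quay: 0K 2O)
5. 2 knights → the new quay.  (the old quay: 4K 3O; the new quay: 2K 2O)
6. 1 ogre ← the old quay.  (the old quay: 4K 4O; the new quay: 2K 1O)
7. 1 knight and 1 ogre → the new quay.  (the old quay: 3K 3O; the new quay: 3K 2O)
8. 1 knight ← the old quay.  (the old quay: 4K 3O; the new quay: 2K 2O)
9. 1 knight and 1 ogre → the new quay.  (the old quay: 3K 2O; the new quay: 3K 3O)
10. 1 ogre ← the old quay.  (the old quay: 3K 3O; the new quay: 3K 2O)
11. 1 knight and 1 ogre → the new quay.  (the old quay: 2K 2O; the new quay: 4K 3O)
12. 1 knight ← the old quay.  (the old quay: 3K 2O; the new quay: 3K 3O)
13. 1 knight and 1 ogre → the new quay.  (the old quay: 2K 1O; the new quay: 4K 4O)
14. 1 ogre ← the old quay.  (the old quay: 2K 2O; the new quay: 4K 3O)
15. 1 knight and 1 ogre → the new quay.  (the old quay: 1K 1O; the new quay: 5K 4O)
16. 1 knight ← the old quay.  (the old quay: 2K 1O; the new quay: 4K 4O)
17. 1 knight and 1 ogre → the new quay.  (the old quay: 1K 0O; the new quay: 5K 5O)
18. 1 ogre ← the old quay.  (the old quay: 1K 1O; the new quay: 5K 4O)
19. 1 knight and 1 ogre → the new quay.  (the old quay: 0K 0O; the new quay: 6K 5O)

No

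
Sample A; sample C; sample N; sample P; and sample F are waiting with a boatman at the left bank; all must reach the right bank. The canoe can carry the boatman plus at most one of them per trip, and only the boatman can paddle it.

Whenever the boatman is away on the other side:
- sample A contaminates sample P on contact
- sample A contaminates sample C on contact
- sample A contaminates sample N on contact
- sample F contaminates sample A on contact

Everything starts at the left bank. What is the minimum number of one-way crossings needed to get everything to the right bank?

impossible

Following every safe sequence of crossings from the start, the most of the 5 that can be at the right bank as the canoe arrives there on crossings 1, 3 is 1, 2 respectively; the best ever achieved is 2 of 5.
From crossing 5 on, no configuration arises that was not already reachable earlier: only 11 distinct safe configurations (who is on which side, and where the canoe is) can ever be reached, none of them has everyone across, and every continuation just revisits them. So no valid plan exists.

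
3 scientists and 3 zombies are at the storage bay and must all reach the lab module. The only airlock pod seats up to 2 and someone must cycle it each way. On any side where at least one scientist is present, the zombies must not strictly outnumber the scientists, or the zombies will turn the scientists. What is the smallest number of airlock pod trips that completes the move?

11

Counting alone: each trip to the lab module takes at most 2 across and each return brings at least 1 back, so after t trips out (and t−1 returns) at most 2t − (t−1) of the 6 are across; that first reaches 6 at t = 5, so at least 9 crossings are needed.
The safety rule pushes this higher. Following every safe sequence of crossings, the most of the 6 that can be at the lab module as the airlock pod arrives there on crossing 9 is 5 — never all 6.
So no plan with fewer than 11 crossings exists, and this one achieves 11:
1. 2 zombies → the lab module.  (the storage bay: 3S 1Z; the lab module: 0S 2Z)
2. 1 zombie ← the storage bay.  (the storage bay: 3S 2Z; the lab module: 0S 1Z)
3. 2 zombies → the lab module.  (the storage bay: 3S 0Z; the lab module: 0S 3Z)
4. 1 zombie ← the storage bay.  (the storage bay: 3S 1Z; the lab module: 0S 2Z)
5. 2 scientists → the lab module.  (the storage bay: 1S 1Z; the lab module: 2S 2Z)
6. 1 scientist and 1 zombie ← the storage bay.  (the storage bay: 2S 2Z; the lab module: 1S 1Z)
7. 2 scientists → the lab module.  (the storage bay: 0S 2Z; the lab module: 3S 1Z)
8. 1 zombie ← the storage bay.  (the storage bay: 0S 3Z; the lab module: 3S 0Z)
9. 2 zombies → the lab module.  (the storage bay: 0S 1Z; the lab module: 3S 2Z)
10. 1 zombie ← the storage bay.  (the storage bay: 0S 2Z; the lab module: 3S 1Z)
11. 2 zombies → the lab module.  (the storage bay: 0S 0Z; the lab module: 3S 3Z)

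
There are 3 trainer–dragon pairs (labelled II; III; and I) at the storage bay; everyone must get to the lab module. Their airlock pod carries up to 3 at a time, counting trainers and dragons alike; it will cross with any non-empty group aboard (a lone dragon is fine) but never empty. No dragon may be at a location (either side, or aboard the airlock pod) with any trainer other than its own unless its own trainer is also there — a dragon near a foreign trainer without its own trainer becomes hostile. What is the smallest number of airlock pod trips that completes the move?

Counting alone: each trip to the lab module takes at most 3 across and each return brings at least 1 back, so after t trips out (and t−1 returns) at most 3t − (t−1) of the 6 are across; that first reaches 6 at t = 3, so at least 5 crossings are needed.
The plan below uses exactly 5 crossings, so it is optimal:
1. dragon II and trainer II cross → the lab module.
2. trainer II crosses ← the storage bay.
3. trainer I, trainer II, and trainer III cross → the lab module.
4. dragon II crosses ← the storage bay.
5. dragon I, dragon II, and dragon III cross → the lab module.

5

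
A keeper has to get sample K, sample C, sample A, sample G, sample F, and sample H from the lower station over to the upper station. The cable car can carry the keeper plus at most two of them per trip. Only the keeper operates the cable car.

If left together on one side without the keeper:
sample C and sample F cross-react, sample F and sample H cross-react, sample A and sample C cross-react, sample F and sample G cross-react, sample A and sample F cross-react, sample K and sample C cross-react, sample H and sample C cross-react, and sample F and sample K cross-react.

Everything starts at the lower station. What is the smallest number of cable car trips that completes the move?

impossible

Following every safe sequence of crossings from the start, the most of the 6 that can be at the upper station as the cable car arrives there on crossings 1, 3, 5 is 2, 3, 4 respectively; the best ever achieved is 4 of 6.
From crossing 7 on, no configuration arises that was not already reachable earlier: only 19 distinct safe configurations (who is on which side, and where the cable car is) can ever be reached, none of them has everyone across, and every continuation just revisits them. So no valid plan exists.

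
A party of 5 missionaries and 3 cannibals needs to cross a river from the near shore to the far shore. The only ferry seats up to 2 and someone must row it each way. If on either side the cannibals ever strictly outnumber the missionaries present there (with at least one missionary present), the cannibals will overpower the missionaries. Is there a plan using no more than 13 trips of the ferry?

Yes

Yes — this plan uses 13 crossings (≤ 13):
1. 2 cannibals → the far shore.  (the near shore: 5M 1C; the far shore: 0M 2C)
2. 1 cannibal ← the near shore.  (the near shore: 5M 2C; the far shore: 0M 1C)
3. 2 cannibals → the far shore.  (the near shore: 5M 0C; the far shore: 0M 3C)
4. 1 cannibal ← the near shore.  (the near shore: 5M 1C; the far shore: 0M 2C)
5. 2 missionaries → the far shore.  (the near shore: 3M 1C; the far shore: 2M 2C)
6. 1 cannibal ← the near shore.  (the near shore: 3M 2C; the far shore: 2M 1C)
7. 1 missionary and 1 cannibal → the far shore.  (the near shore: 2M 1C; the far shore: 3M 2C)
8. 1 cannibal ← the near shore.  (the near shore: 2M 2C; the far shore: 3M 1C)
9. 2 cannibals → the far shore.  (the near shore: 2M 0C; the far shore: 3M 3C)
10. 1 cannibal ← the near shore.  (the near shore: 2M 1C; the far shore: 3M 2C)
11. 1 missionary and 1 cannibal → the far shore.  (the near shore: 1M 0C; the far shore: 4M 3C)
12. 1 cannibal ← the near shore.  (the near shore: 1M 1C; the far shore: 4M 2C)
13. 1 missionary and 1 cannibal → the far shore.  (the near shore: 0M 0C; the far shore: 5M 3C)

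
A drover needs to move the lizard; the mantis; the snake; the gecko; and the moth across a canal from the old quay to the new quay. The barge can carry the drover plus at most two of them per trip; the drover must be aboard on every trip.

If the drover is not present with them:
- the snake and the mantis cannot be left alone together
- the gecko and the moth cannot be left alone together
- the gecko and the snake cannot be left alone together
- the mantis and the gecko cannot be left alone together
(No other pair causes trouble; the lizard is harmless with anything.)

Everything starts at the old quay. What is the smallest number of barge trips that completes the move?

Counting alone: the drover can take at most 2 across per trip to the new quay, so moving all 5 needs at least 3 loaded trips out, with a return between consecutive ones — at least 5 crossings.
The safety rule pushes this higher. Following every safe sequence of crossings, the most of the 5 that can be at the new quay as the barge arrives there on crossing 5 is 4 — never all 5.
So no plan with fewer than 7 crossings exists, and this one achieves 7:
1. Drover goes to the new quay with the gecko and the mantis.  [the old quay: the lizard, the moth, the snake | the new quay: the gecko, the mantis]
2. Drover goes back to the old quay with the mantis.  [the old quay: the lizard, the mantis, the moth, the snake | the new quay: the gecko]
3. Drover goes to the new quay with the lizard and the mantis.  [the old quay: the moth, the snake | the new quay: the gecko, the lizard, the mantis]
4. Drover goes back to the old quay with the mantis.  [the old quay: the mantis, the moth, the snake | the new quay: the gecko, the lizard]
5. Drover goes to the new quay with the mantis and the moth.  [the old quay: the snake | the new quay: the gecko, the lizard, the mantis, the moth]
6. Drover goes back to the old quay with the gecko.  [the old quay: the gecko, the snake | the new quay: the lizard, the mantis, the moth]
7. Drover goes to the new quay with the gecko and the snake.  [the old quay: — | the new quay: the gecko, the lizard, the mantis, the moth, the snake]

7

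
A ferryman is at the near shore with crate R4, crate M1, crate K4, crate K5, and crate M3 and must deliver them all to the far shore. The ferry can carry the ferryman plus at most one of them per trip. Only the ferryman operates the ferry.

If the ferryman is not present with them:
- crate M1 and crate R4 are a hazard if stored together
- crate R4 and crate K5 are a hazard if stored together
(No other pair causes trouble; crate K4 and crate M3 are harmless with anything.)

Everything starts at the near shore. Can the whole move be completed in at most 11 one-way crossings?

Yes — this plan uses 11 crossings (≤ 11):
1. Ferryman goes to the far shore with crate R4.  [the near shore: crate K4, crate K5, crate M1, crate M3 | the far shore: crate R4]
2. Ferryman goes back to the near shore alone.  [the near shore: crate K4, crate K5, crate M1, crate M3 | the far shore: crate R4]
3. Ferryman goes to the far shore with crate M1.  [the near shore: crate K4, crate K5, crate M3 | the far shore: crate M1, crate R4]
4. Ferryman goes back to the near shore with crate R4.  [the near shore: crate K4, crate K5, crate M3, crate R4 | the far shore: crate M1]
5. Ferryman goes to the far shore with crate K5.  [the near shore: crate K4, crate M3, crate R4 | the far shore: crate K5, crate M1]
6. Ferryman goes back to the near shore alone.  [the near shore: crate K4, crate M3, crate R4 | the far shore: crate K5, crate M1]
7. Ferryman goes to the far shore with crate K4.  [the near shore: crate M3, crate R4 | the far shore: crate K4, crate K5, crate M1]
8. Ferryman goes back to the near shore alone.  [the near shore: crate M3, crate R4 | the far shore: crate K4, crate K5, crate M1]
9. Ferryman goes to the far shore with crate M3.  [the near shore: crate R4 | the far shore: crate K4, crate K5, crate M1, crate M3]
10. Ferryman goes back to the near shore alone.  [the near shore: crate R4 | the far shore: crate K4, crate K5, crate M1, crate M3]
11. Ferryman goes to the far shore with crate R4.  [the near shore: — | the far shore: crate K4, crate K5, crate M1, crate M3, crate R4]

Yes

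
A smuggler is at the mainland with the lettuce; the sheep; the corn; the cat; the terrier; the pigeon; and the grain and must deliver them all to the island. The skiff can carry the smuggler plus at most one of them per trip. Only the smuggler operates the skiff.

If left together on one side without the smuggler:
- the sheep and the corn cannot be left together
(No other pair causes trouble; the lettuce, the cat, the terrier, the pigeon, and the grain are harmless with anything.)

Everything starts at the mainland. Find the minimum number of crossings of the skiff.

13

Counting alone: the smuggler can take at most 1 across per trip to the island, so moving all 7 needs at least 7 loaded trips out, with a return between consecutive ones — at least 13 crossings.
The plan below uses exactly 13 crossings, so it is optimal:
1. Smuggler goes to the island with the sheep.  [the mainland: the cat, the corn, the grain, the lettuce, the pigeon, the terrier | the island: the sheep]
2. Smuggler goes back to the mainland alone.  [the mainland: the cat, the corn, the grain, the lettuce, the pigeon, the terrier | the island: the sheep]
3. Smuggler goes to the island with the lettuce.  [the mainland: the cat, the corn, the grain, the pigeon, the terrier | the island: the lettuce, the sheep]
4. Smuggler goes back to the mainland alone.  [the mainland: the cat, the corn, the grain, the pigeon, the terrier | the island: the lettuce, the sheep]
5. Smuggler goes to the island with the cat.  [the mainland: the corn, the grain, the pigeon, the terrier | the island: the cat, the lettuce, the sheep]
6. Smuggler goes back to the mainland alone.  [the mainland: the corn, the grain, the pigeon, the terrier | the island: the cat, the lettuce, the sheep]
7. Smuggler goes to the island with the terrier.  [the mainland: the corn, the grain, the pigeon | the island: the cat, the lettuce, the sheep, the terrier]
8. Smuggler goes back to the mainland alone.  [the mainland: the corn, the grain, the pigeon | the island: the cat, the lettuce, the sheep, the terrier]
9. Smuggler goes to the island with the pigeon.  [the mainland: the corn, the grain | the island: the cat, the lettuce, the pigeon, the sheep, the terrier]
10. Smuggler goes back to the mainland alone.  [the mainland: the corn, the grain | the island: the cat, the lettuce, the pigeon, the sheep, the terrier]
11. Smuggler goes to the island with the grain.  [the mainland: the corn | the island: the cat, the grain, the lettuce, the pigeon, the sheep, the terrier]
12. Smuggler goes back to the mainland alone.  [the mainland: the corn | the island: the cat, the grain, the lettuce, the pigeon, the sheep, the terrier]
13. Smuggler goes to the island with the corn.  [the mainland: — | the island: the cat, the corn, the grain, the lettuce, the pigeon, the sheep, the terrier]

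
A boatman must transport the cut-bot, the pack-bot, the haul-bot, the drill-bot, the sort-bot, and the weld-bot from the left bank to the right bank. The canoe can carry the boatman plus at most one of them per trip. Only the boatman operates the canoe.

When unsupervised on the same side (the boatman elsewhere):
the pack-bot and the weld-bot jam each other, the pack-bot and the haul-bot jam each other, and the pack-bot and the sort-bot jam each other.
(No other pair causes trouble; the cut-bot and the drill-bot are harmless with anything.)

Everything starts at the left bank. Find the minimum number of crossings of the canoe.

Following every safe sequence of crossings from the start, the most of the 6 that can be at the right bank as the canoe arrives there on crossings 1, 3, 5, 7 is 1, 2, 3, 4 respectively; the best ever achieved is 4 of 6.
From crossing 9 on, no configuration arises that was not already reachable earlier: only 36 distinct safe configurations (who is on which side, and where the canoe is) can ever be reached, none of them has everyone across, and every continuation just revisits them. So no valid plan exists.

impossible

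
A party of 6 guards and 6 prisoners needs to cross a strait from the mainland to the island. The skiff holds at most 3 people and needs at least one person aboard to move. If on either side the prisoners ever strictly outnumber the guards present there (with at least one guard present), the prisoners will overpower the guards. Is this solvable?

No

Following every safe sequence of crossings from the start, the most of the 12 that can be at the island as the skiff arrives there on crossings 1, 3, 5 is 3, 5, 6 respectively; the best ever achieved is 6 of 12.
From crossing 7 on, no configuration arises that was not already reachable earlier: only 17 distinct safe configurations (who is on which side, and where the skiff is) can ever be reached, none of them has everyone across, and every continuation just revisits them. They are: 0 guards + 0 prisoners across (skiff back at the start); 0 guards + 1 prisoner across (skiff there); 0 guards + 1 prisoner across (skiff back at the start); 0 guards + 2 prisoners across (skiff there); 0 guards + 2 prisoners across (skiff back at the start); 0 guards + 3 prisoners across (skiff there); 0 guards + 3 prisoners across (skiff back at the start); 0 guards + 4 prisoners across (skiff there); 0 guards + 4 prisoners across (skiff back at the start); 0 guards + 5 prisoners across (skiff there); 0 guards + 5 prisoners across (skiff back at the start); 0 guards + 6 prisoners across (skiff there); 1 guard + 1 prisoner across (skiff there); 1 guard + 1 prisoner across (skiff back at the start); 2 guards + 2 prisoners across (skiff there); 2 guards + 2 prisoners across (skiff back at the start); 3 guards + 3 prisoners across (skiff there). So no valid plan exists.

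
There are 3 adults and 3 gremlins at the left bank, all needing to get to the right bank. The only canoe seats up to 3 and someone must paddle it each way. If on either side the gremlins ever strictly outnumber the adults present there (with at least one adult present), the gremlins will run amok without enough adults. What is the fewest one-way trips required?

5

Counting alone: each trip to the right bank takes at most 3 across and each return brings at least 1 back, so after t trips out (and t−1 returns) at most 3t − (t−1) of the 6 are across; that first reaches 6 at t = 3, so at least 5 crossings are needed.
The plan below uses exactly 5 crossings, so it is optimal:
1. 2 gremlins → the right bank.  (the left bank: 3A 1G; the right bank: 0A 2G)
2. 1 gremlin ← the left bank.  (the left bank: 3A 2G; the right bank: 0A 1G)
3. 3 adults → the right bank.  (the left bank: 0A 2G; the right bank: 3A 1G)
4. 1 gremlin ← the left bank.  (the left bank: 0A 3G; the right bank: 3A 0G)
5. 3 gremlins → the right bank.  (the left bank: 0A 0G; the right bank: 3A 3G)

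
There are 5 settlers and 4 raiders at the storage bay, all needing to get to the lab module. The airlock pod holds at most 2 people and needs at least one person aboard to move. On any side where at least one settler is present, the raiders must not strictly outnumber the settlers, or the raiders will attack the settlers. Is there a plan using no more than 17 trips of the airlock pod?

Yes — this plan uses 15 crossings (≤ 17):
1. 2 raiders → the lab module.  (the storage bay: 5S 2R; the lab module: 0S 2R)
2. 1 raider ← the storage bay.  (the storage bay: 5S 3R; the lab module: 0S 1R)
3. 2 raiders → the lab module.  (the storage bay: 5S 1R; the lab module: 0S 3R)
4. 1 raider ← the storage bay.  (the storage bay: 5S 2R; the lab module: 0S 2R)
5. 2 settlers → the lab module.  (the storage bay: 3S 2R; the lab module: 2S 2R)
6. 1 raider ← the storage bay.  (the storage bay: 3S 3R; the lab module: 2S 1R)
7. 1 settler and 1 raider → the lab module.  (the storage bay: 2S 2R; the lab module: 3S 2R)
8. 1 settler ← the storage bay.  (the storage bay: 3S 2R; the lab module: 2S 2R)
9. 1 settler and 1 raider → the lab module.  (the storage bay: 2S 1R; the lab module: 3S 3R)
10. 1 raider ← the storage bay.  (the storage bay: 2S 2R; the lab module: 3S 2R)
11. 1 settler and 1 raider → the lab module.  (the storage bay: 1S 1R; the lab module: 4S 3R)
12. 1 settler ← the storage bay.  (the storage bay: 2S 1R; the lab module: 3S 3R)
13. 1 settler and 1 raider → the lab module.  (the storage bay: 1S 0R; the lab module: 4S 4R)
14. 1 raider ← the storage bay.  (the storage bay: 1S 1R; the lab module: 4S 3R)
15. 1 settler and 1 raider → the lab module.  (the storage bay: 0S 0R; the lab module: 5S 4R)

Yes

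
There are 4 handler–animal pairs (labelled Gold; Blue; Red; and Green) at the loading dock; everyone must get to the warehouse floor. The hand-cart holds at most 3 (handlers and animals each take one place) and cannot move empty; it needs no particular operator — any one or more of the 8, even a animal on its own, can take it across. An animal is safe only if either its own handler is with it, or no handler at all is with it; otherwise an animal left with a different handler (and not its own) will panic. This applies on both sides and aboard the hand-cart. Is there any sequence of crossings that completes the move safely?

Yes

1. animal Gold and handler Gold cross → the warehouse floor.
2. handler Gold crosses ← the loading dock.
3. animal Blue, handler Blue, and handler Gold cross → the warehouse floor.
4. animal Gold and handler Gold cross ← the loading dock.
5. handler Gold, handler Green, and handler Red cross → the warehouse floor.
6. animal Blue crosses ← the loading dock.
7. animal Blue and animal Gold cross → the warehouse floor.
8. animal Gold crosses ← the loading dock.
9. animal Gold, animal Green, and animal Red cross → the warehouse floor.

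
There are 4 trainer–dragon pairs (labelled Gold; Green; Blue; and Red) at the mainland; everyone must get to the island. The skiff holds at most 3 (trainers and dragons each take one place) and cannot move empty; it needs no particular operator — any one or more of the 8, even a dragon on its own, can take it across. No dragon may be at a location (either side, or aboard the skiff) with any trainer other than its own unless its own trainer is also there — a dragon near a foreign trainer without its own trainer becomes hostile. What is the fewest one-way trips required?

Counting alone: each trip to the island takes at most 3 across and each return brings at least 1 back, so after t trips out (and t−1 returns) at most 3t − (t−1) of the 8 are across; that first reaches 8 at t = 4, so at least 7 crossings are needed.
The safety rule pushes this higher. Following every safe sequence of crossings, the most of the 8 that can be at the island as the skiff arrives there on crossing 7 is 7 — never all 8.
So no plan with fewer than 9 crossings exists, and this one achieves 9:
1. dragon Gold and trainer Gold cross → the island.
2. trainer Gold crosses ← the mainland.
3. dragon Green, trainer Gold, and trainer Green cross → the island.
4. dragon Gold and trainer Gold cross ← the mainland.
5. trainer Blue, trainer Gold, and trainer Red cross → the island.
6. dragon Green crosses ← the mainland.
7. dragon Gold and dragon Green cross → the island.
8. dragon Gold crosses ← the mainland.
9. dragon Blue, dragon Gold, and dragon Red cross → the island.

9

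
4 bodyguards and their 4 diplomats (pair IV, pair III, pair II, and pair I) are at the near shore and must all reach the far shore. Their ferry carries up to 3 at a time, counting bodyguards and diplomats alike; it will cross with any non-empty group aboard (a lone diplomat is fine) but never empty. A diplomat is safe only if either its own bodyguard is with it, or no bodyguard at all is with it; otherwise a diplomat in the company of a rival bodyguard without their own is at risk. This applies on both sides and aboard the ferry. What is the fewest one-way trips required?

9

Counting alone: each trip to the far shore takes at most 3 across and each return brings at least 1 back, so after t trips out (and t−1 returns) at most 3t − (t−1) of the 8 are across; that first reaches 8 at t = 4, so at least 7 crossings are needed.
The safety rule pushes this higher. Following every safe sequence of crossings, the most of the 8 that can be at the far shore as the ferry arrives there on crossing 7 is 7 — never all 8.
So no plan with fewer than 9 crossings exists, and this one achieves 9:
1. bodyguard IV and diplomat IV cross → the far shore.
2. bodyguard IV crosses ← the near shore.
3. bodyguard III, bodyguard IV, and diplomat III cross → the far shore.
4. bodyguard IV and diplomat IV cross ← the near shore.
5. bodyguard I, bodyguard II, and bodyguard IV cross → the far shore.
6. diplomat III crosses ← the near shore.
7. diplomat III and diplomat IV cross → the far shore.
8. diplomat IV crosses ← the near shore.
9. diplomat I, diplomat II, and diplomat IV cross → the far shore.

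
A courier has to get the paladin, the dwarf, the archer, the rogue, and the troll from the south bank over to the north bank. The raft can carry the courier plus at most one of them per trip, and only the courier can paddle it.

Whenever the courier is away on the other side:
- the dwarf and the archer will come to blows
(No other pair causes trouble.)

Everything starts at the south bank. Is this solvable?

1. Courier goes to the north bank with the dwarf.
2. Courier goes back to the south bank alone.
3. Courier goes to the north bank with the paladin.
4. Courier goes back to the south bank alone.
5. Courier goes to the north bank with the rogue.
6. Courier goes back to the south bank alone.
7. Courier goes to the north bank with the troll.
8. Courier goes back to the south bank alone.
9. Courier goes to the north bank with the archer.

Yes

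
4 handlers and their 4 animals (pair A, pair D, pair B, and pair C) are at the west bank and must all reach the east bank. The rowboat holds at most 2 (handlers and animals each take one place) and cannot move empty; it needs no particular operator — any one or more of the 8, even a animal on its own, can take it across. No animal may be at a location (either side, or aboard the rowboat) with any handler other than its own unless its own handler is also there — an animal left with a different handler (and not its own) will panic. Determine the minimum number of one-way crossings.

impossible

Following every safe sequence of crossings from the start, the most of the 8 that can be at the east bank as the rowboat arrives there on crossings 1, 3, 5 is 2, 3, 4 respectively; the best ever achieved is 4 of 8.
From crossing 7 on, no configuration arises that was not already reachable earlier: only 44 distinct safe configurations (who is on which side, and where the rowboat is) can ever be reached, none of them has everyone across, and every continuation just revisits them. So no valid plan exists.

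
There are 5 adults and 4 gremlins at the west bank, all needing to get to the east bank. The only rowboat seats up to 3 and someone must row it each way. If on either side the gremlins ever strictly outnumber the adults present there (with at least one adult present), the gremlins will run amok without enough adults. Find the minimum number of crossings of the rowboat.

Counting alone: each trip to the east bank takes at most 3 across and each return brings at least 1 back, so after t trips out (and t−1 returns) at most 3t − (t−1) of the 9 are across; that first reaches 9 at t = 4, so at least 7 crossings are needed.
The plan below uses exactly 7 crossings, so it is optimal:
1. 3 gremlins → the east bank.  (the west bank: 5A 1G; the east bank: 0A 3G)
2. 1 gremlin ← the west bank.  (the west bank: 5A 2G; the east bank: 0A 2G)
3. 3 adults → the east bank.  (the west bank: 2A 2G; the east bank: 3A 2G)
4. 1 adult ← the west bank.  (the west bank: 3A 2G; the east bank: 2A 2G)
5. 2 adults and 1 gremlin → the east bank.  (the west bank: 1A 1G; the east bank: 4A 3G)
6. 1 adult ← the west bank.  (the west bank: 2A 1G; the east bank: 3A 3G)
7. 2 adults and 1 gremlin → the east bank.  (the west bank: 0A 0G; the east bank: 5A 4G)

7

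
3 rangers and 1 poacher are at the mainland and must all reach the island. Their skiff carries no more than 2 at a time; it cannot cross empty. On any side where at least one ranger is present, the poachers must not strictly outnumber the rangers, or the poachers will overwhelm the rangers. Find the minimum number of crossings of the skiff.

Counting alone: each trip to the island takes at most 2 across and each return brings at least 1 back, so after t trips out (and t−1 returns) at most 2t − (t−1) of the 4 are across; that first reaches 4 at t = 3, so at least 5 crossings are needed.
The plan below uses exactly 5 crossings, so it is optimal:
1. 1 ranger and 1 poacher → the island.  (the mainland: 2R 0P; the island: 1R 1P)
2. 1 poacher ← the mainland.  (the mainland: 2R 1P; the island: 1R 0P)
3. 1 ranger and 1 poacher → the island.  (the mainland: 1R 0P; the island: 2R 1P)
4. 1 poacher ← the mainland.  (the mainland: 1R 1P; the island: 2R 0P)
5. 1 ranger and 1 poacher → the island.  (the mainland: 0R 0P; the island: 3R 1P)

5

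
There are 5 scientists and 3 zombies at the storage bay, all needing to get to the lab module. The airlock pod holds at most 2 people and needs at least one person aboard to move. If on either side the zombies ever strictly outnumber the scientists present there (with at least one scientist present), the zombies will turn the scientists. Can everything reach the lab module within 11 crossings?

No

Counting alone: each trip to the lab module takes at most 2 across and each return brings at least 1 back, so after t trips out (and t−1 returns) at most 2t − (t−1) of the 8 are across; that first reaches 8 at t = 7, so at least 13 crossings are needed.
Since 11 < 13, 11 crossings cannot be enough. (The shortest complete plan in fact takes 13:)
1. 2 zombies → the lab module.  (the storage bay: 5S 1Z; the lab module: 0S 2Z)
2. 1 zombie ← the storage bay.  (the storage bay: 5S 2Z; the lab module: 0S 1Z)
3. 2 zombies → the lab module.  (the storage bay: 5S 0Z; the lab module: 0S 3Z)
4. 1 zombie ← the storage bay.  (the storage bay: 5S 1Z; the lab module: 0S 2Z)
5. 2 scientists → the lab module.  (the storage bay: 3S 1Z; the lab module: 2S 2Z)
6. 1 zombie ← the storage bay.  (the storage bay: 3S 2Z; the lab module: 2S 1Z)
7. 1 scientist and 1 zombie → the lab module.  (the storage bay: 2S 1Z; the lab module: 3S 2Z)
8. 1 zombie ← the storage bay.  (the storage bay: 2S 2Z; the lab module: 3S 1Z)
9. 2 zombies → the lab module.  (the storage bay: 2S 0Z; the lab module: 3S 3Z)
10. 1 zombie ← the storage bay.  (the storage bay: 2S 1Z; the lab module: 3S 2Z)
11. 1 scientist and 1 zombie → the lab module.  (the storage bay: 1S 0Z; the lab module: 4S 3Z)
12. 1 zombie ← the storage bay.  (the storage bay: 1S 1Z; the lab module: 4S 2Z)
13. 1 scientist and 1 zombie → the lab module.  (the storage bay: 0S 0Z; the lab module: 5S 3Z)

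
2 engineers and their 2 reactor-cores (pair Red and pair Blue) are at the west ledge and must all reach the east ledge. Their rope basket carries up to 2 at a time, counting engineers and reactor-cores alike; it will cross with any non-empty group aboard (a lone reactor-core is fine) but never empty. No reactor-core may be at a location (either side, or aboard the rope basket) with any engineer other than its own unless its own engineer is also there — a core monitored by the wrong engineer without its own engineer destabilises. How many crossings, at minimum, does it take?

Counting alone: each trip to the east ledge takes at most 2 across and each return brings at least 1 back, so after t trips out (and t−1 returns) at most 2t − (t−1) of the 4 are across; that first reaches 4 at t = 3, so at least 5 crossings are needed.
The plan below uses exactly 5 crossings, so it is optimal:
1. engineer Red and reactor-core Red cross → the east ledge.
2. engineer Red crosses ← the west ledge.
3. engineer Blue and engineer Red cross → the east ledge.
4. engineer Blue crosses ← the west ledge.
5. engineer Blue and reactor-core Blue cross → the east ledge.

5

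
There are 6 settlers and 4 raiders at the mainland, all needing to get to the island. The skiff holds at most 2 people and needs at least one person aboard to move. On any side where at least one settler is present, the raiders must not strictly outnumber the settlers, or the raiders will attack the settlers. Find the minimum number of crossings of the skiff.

Counting alone: each trip to the island takes at most 2 across and each return brings at least 1 back, so after t trips out (and t−1 returns) at most 2t − (t−1) of the 10 are across; that first reaches 10 at t = 9, so at least 17 crossings are needed.
The plan below uses exactly 17 crossings, so it is optimal:
1. 2 raiders → the island.  (the mainland: 6S 2R; the island: 0S 2R)
2. 1 raider ← the mainland.  (the mainland: 6S 3R; the island: 0S 1R)
3. 2 raiders → the island.  (the mainland: 6S 1R; the island: 0S 3R)
4. 1 raider ← the mainland.  (the mainland: 6S 2R; the island: 0S 2R)
5. 2 settlers → the island.  (the mainland: 4S 2R; the island: 2S 2R)
6. 1 raider ← the mainland.  (the mainland: 4S 3R; the island: 2S 1R)
7. 1 settler and 1 raider → the island.  (the mainland: 3S 2R; the island: 3S 2R)
8. 1 raider ← the mainland.  (the mainland: 3S 3R; the island: 3S 1R)
9. 2 raiders → the island.  (the mainland: 3S 1R; the island: 3S 3R)
10. 1 raider ← the mainland.  (the mainland: 3S 2R; the island: 3S 2R)
11. 1 settler and 1 raider → the island.  (the mainland: 2S 1R; the island: 4S 3R)
12. 1 raider ← the mainland.  (the mainland: 2S 2R; the island: 4S 2R)
13. 2 raiders → the island.  (the mainland: 2S 0R; the island: 4S 4R)
14. 1 raider ← the mainland.  (the mainland: 2S 1R; the island: 4S 3R)
15. 1 settler and 1 raider → the island.  (the mainland: 1S 0R; the island: 5S 4R)
16. 1 raider ← the mainland.  (the mainland: 1S 1R; the island: 5S 3R)
17. 1 settler and 1 raider → the island.  (the mainland: 0S 0R; the island: 6S 4R)

17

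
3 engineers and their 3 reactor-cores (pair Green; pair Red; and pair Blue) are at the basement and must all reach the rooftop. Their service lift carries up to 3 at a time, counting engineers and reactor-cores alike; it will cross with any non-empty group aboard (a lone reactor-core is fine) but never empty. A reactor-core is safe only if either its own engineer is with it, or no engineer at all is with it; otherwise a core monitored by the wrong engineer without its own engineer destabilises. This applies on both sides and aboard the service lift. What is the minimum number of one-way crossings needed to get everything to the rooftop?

5

Counting alone: each trip to the rooftop takes at most 3 across and each return brings at least 1 back, so after t trips out (and t−1 returns) at most 3t − (t−1) of the 6 are across; that first reaches 6 at t = 3, so at least 5 crossings are needed.
The plan below uses exactly 5 crossings, so it is optimal:
1. engineer Green and reactor-core Green cross → the rooftop.
2. engineer Green crosses ← the basement.
3. engineer Blue, engineer Green, and engineer Red cross → the rooftop.
4. reactor-core Green crosses ← the basement.
5. reactor-core Blue, reactor-core Green, and reactor-core Red cross → the rooftop.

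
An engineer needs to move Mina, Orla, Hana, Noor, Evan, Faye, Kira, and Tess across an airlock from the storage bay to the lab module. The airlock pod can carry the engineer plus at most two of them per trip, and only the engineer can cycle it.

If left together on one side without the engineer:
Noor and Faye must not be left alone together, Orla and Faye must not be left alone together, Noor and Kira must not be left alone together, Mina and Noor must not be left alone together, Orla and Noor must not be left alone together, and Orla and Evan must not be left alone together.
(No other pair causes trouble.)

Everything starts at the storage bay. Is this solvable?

Yes

1. Engineer goes to the lab module with Noor and Orla.
2. Engineer goes back to the storage bay with Orla.
3. Engineer goes to the lab module with Mina and Orla.
4. Engineer goes back to the storage bay with Noor.
5. Engineer goes to the lab module with Hana and Noor.
6. Engineer goes back to the storage bay with Noor.
7. Engineer goes to the lab module with Kira and Noor.
8. Engineer goes back to the storage bay with Noor.
9. Engineer goes to the lab module with Noor and Tess.
10. Engineer goes back to the storage bay with Noor.
11. Engineer goes to the lab module with Evan and Faye.
12. Engineer goes back to the storage bay with Orla.
13. Engineer goes to the lab module with Noor and Orla.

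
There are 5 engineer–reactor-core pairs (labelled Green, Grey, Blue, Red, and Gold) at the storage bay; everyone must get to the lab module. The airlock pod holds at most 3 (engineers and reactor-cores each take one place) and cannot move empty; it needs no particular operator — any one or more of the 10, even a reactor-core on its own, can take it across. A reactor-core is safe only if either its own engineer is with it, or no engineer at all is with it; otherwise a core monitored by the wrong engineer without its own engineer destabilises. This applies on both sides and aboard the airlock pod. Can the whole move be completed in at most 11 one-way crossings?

Yes

Yes — this plan uses 11 crossings (≤ 11):
1. engineer Green and reactor-core Green cross → the lab module.
2. engineer Green crosses ← the storage bay.
3. reactor-core Blue, reactor-core Grey, and reactor-core Red cross → the lab module.
4. reactor-core Green crosses ← the storage bay.
5. engineer Blue, engineer Grey, and engineer Red cross → the lab module.
6. engineer Grey and reactor-core Grey cross ← the storage bay.
7. engineer Gold, engineer Green, and engineer Grey cross → the lab module.
8. reactor-core Blue crosses ← the storage bay.
9. reactor-core Green and reactor-core Grey cross → the lab module.
10. reactor-core Green crosses ← the storage bay.
11. reactor-core Blue, reactor-core Gold, and reactor-core Green cross → the lab module.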